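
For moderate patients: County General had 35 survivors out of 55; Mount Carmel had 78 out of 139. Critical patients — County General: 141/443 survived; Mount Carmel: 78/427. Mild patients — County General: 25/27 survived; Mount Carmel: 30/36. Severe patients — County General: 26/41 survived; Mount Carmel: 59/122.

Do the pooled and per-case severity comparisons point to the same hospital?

Yes

Moderate: County General 35/55 = 63.6%, Mount Carmel 78/139 = 56.1% → County General
Critical: County General 141/443 = 31.8%, Mount Carmel 78/427 = 18.3% → County General
Mild: County General 25/27 = 92.6%, Mount Carmel 30/36 = 83.3% → County General
Severe: County General 26/41 = 63.4%, Mount Carmel 59/122 = 48.4% → County General
Overall: County General 227/566 = 40.1%, Mount Carmel 245/724 = 33.8% → County General
County General wins overall and in every case group — no reversal.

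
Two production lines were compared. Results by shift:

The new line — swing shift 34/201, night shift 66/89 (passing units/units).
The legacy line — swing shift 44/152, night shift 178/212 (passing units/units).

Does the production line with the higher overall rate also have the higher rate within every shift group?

Swing shift: the new line 34/201 = 16.9%, the legacy line 44/152 = 28.9% → the legacy line
Night shift: the new line 66/89 = 74.2%, the legacy line 178/212 = 84.0% → the legacy line
Overall: the new line 100/290 = 34.5%, the legacy line 222/364 = 61.0% → the legacy line
The legacy line wins overall and in every shift group — no reversal.

Yes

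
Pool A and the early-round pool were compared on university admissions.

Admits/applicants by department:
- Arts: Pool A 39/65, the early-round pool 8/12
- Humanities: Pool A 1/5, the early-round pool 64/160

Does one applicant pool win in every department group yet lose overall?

Yes

Arts: Pool A 39/65 = 60.0%, the early-round pool 8/12 = 66.7% → the early-round pool
Humanities: Pool A 1/5 = 20.0%, the early-round pool 64/160 = 40.0% → the early-round pool
Overall: Pool A 40/70 = 57.1%, the early-round pool 72/172 = 41.9% → Pool A
The early-round pool wins each department group but Pool A wins overall — the comparison reverses. The early-round pool's applicants skew toward Humanities, which has a lower base rate.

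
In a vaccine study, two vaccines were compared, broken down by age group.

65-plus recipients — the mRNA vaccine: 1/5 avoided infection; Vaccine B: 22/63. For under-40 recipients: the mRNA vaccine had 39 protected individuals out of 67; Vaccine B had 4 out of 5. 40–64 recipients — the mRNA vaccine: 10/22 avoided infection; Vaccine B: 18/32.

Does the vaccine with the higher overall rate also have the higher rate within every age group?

65-plus: the mRNA vaccine 1/5 = 20.0%, Vaccine B 22/63 = 34.9% → Vaccine B
Under-40: the mRNA vaccine 39/67 = 58.2%, Vaccine B 4/5 = 80.0% → Vaccine B
40–64: the mRNA vaccine 10/22 = 45.5%, Vaccine B 18/32 = 56.2% → Vaccine B
Overall: the mRNA vaccine 50/94 = 53.2%, Vaccine B 44/100 = 44.0% → the mRNA vaccine
Vaccine B wins each age group but the mRNA vaccine wins overall — the comparison reverses. Vaccine B's recipients skew toward 65-plus, which has a lower base rate.

No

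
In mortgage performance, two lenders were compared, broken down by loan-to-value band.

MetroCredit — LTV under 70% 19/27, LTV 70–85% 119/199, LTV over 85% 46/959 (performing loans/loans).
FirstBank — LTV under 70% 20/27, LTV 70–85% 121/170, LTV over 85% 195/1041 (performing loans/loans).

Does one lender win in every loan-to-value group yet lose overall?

LTV under 70%: MetroCredit 19/27 = 70.4%, FirstBank 20/27 = 74.1% → FirstBank
LTV 70–85%: MetroCredit 119/199 = 59.8%, FirstBank 121/170 = 71.2% → FirstBank
LTV over 85%: MetroCredit 46/959 = 4.8%, FirstBank 195/1041 = 18.7% → FirstBank
Overall: MetroCredit 184/1185 = 15.5%, FirstBank 336/1238 = 27.1% → FirstBank
FirstBank wins overall and in every loan-to-value group — no reversal.

No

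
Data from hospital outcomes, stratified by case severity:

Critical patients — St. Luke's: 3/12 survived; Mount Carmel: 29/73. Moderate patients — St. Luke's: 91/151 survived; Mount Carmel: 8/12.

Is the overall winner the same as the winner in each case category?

Critical: St. Luke's 3/12 = 25.0%, Mount Carmel 29/73 = 39.7% → Mount Carmel
Moderate: St. Luke's 91/151 = 60.3%, Mount Carmel 8/12 = 66.7% → Mount Carmel
Overall: St. Luke's 94/163 = 57.7%, Mount Carmel 37/85 = 43.5% → St. Luke's
Mount Carmel wins each case group but St. Luke's wins overall — the comparison reverses. Mount Carmel's patients skew toward critical, which has a lower base rate.

No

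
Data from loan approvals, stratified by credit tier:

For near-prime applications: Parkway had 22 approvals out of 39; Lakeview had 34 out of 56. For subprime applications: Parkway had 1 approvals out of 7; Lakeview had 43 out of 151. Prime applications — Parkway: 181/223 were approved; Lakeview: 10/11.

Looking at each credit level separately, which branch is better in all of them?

Near-prime: Parkway 22/39 = 56.4%, Lakeview 34/56 = 60.7% → Lakeview
Subprime: Parkway 1/7 = 14.3%, Lakeview 43/151 = 28.5% → Lakeview
Prime: Parkway 181/223 = 81.2%, Lakeview 10/11 = 90.9% → Lakeview
Lakeview has the higher rate in all 3 groups.

Lakeview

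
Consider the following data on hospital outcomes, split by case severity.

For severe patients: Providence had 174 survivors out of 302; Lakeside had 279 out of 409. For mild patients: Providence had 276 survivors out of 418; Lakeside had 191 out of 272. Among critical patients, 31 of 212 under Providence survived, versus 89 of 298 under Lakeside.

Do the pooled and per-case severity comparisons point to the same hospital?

Severe: Providence 174/302 = 57.6%, Lakeside 279/409 = 68.2% → Lakeside
Mild: Providence 276/418 = 66.0%, Lakeside 191/272 = 70.2% → Lakeside
Critical: Providence 31/212 = 14.6%, Lakeside 89/298 = 29.9% → Lakeside
Overall: Providence 481/932 = 51.6%, Lakeside 559/979 = 57.1% → Lakeside
Lakeside wins overall and in every case group — no reversal.

Yes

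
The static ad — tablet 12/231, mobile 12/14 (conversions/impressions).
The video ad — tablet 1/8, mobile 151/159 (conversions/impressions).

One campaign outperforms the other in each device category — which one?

Tablet: the static ad 12/231 = 5.2%, the video ad 1/8 = 12.5% → the video ad
Mobile: the static ad 12/14 = 85.7%, the video ad 151/159 = 95.0% → the video ad
The video ad has the higher rate in both groups.

the video ad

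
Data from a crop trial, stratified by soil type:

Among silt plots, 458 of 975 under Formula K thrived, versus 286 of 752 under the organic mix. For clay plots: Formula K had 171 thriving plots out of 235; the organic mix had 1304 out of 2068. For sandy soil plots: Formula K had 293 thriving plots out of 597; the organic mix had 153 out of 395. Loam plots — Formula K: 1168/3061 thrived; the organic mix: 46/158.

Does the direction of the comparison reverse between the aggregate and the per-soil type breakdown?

Silt: Formula K 458/975 = 47.0%, the organic mix 286/752 = 38.0% → Formula K
Clay: Formula K 171/235 = 72.8%, the organic mix 1304/2068 = 63.1% → Formula K
Sandy soil: Formula K 293/597 = 49.1%, the organic mix 153/395 = 38.7% → Formula K
Loam: Formula K 1168/3061 = 38.2%, the organic mix 46/158 = 29.1% → Formula K
Overall: Formula K 2090/4868 = 42.9%, the organic mix 1789/3373 = 53.0% → the organic mix
Formula K wins each soil group but the organic mix wins overall — the comparison reverses. Formula K's plots skew toward loam, which has a lower base rate.

Yes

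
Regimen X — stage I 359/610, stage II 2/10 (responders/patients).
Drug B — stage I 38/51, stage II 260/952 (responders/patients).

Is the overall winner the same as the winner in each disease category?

No

Stage I: Regimen X 359/610 = 58.9%, Drug B 38/51 = 74.5% → Drug B
Stage II: Regimen X 2/10 = 20.0%, Drug B 260/952 = 27.3% → Drug B
Overall: Regimen X 361/620 = 58.2%, Drug B 298/1003 = 29.7% → Regimen X
Drug B wins each disease group but Regimen X wins overall — the comparison reverses. Drug B's patients skew toward stage II, which has a lower base rate.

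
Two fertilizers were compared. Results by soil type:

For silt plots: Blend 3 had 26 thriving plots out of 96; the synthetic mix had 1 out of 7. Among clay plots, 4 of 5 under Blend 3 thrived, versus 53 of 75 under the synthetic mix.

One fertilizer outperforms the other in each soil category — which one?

Silt: Blend 3 26/96 = 27.1%, the synthetic mix 1/7 = 14.3% → Blend 3
Clay: Blend 3 4/5 = 80.0%, the synthetic mix 53/75 = 70.7% → Blend 3
Blend 3 has the higher rate in both groups.

Blend 3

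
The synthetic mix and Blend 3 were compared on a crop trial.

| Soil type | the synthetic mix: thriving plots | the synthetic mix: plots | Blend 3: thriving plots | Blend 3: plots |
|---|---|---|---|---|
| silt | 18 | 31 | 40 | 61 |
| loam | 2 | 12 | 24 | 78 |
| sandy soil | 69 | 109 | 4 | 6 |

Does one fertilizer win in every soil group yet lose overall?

Yes

Silt: the synthetic mix 18/31 = 58.1%, Blend 3 40/61 = 65.6% → Blend 3
Loam: the synthetic mix 2/12 = 16.7%, Blend 3 24/78 = 30.8% → Blend 3
Sandy soil: the synthetic mix 69/109 = 63.3%, Blend 3 4/6 = 66.7% → Blend 3
Overall: the synthetic mix 89/152 = 58.6%, Blend 3 68/145 = 46.9% → the synthetic mix
Blend 3 wins each soil group but the synthetic mix wins overall — the comparison reverses. Blend 3's plots skew toward loam, which has a lower base rate.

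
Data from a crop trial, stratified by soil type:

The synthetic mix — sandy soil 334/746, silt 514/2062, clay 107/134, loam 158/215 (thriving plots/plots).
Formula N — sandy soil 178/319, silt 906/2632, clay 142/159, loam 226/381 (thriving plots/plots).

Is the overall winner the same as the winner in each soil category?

Sandy soil: the synthetic mix 334/746 = 44.8%, Formula N 178/319 = 55.8% → Formula N
Silt: the synthetic mix 514/2062 = 24.9%, Formula N 906/2632 = 34.4% → Formula N
Clay: the synthetic mix 107/134 = 79.9%, Formula N 142/159 = 89.3% → Formula N
Loam: the synthetic mix 158/215 = 73.5%, Formula N 226/381 = 59.3% → the synthetic mix
Overall: the synthetic mix 1113/3157 = 35.3%, Formula N 1452/3491 = 41.6% → Formula N
Neither sweeps: the synthetic mix wins 1 of 4 groups, Formula N wins 3. Formula N wins overall but not every group — no Simpson reversal.

No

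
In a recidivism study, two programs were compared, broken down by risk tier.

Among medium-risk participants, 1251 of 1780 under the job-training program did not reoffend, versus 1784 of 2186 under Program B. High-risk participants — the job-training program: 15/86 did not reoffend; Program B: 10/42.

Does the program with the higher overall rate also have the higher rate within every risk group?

Medium-risk: the job-training program 1251/1780 = 70.3%, Program B 1784/2186 = 81.6% → Program B
High-risk: the job-training program 15/86 = 17.4%, Program B 10/42 = 23.8% → Program B
Overall: the job-training program 1266/1866 = 67.8%, Program B 1794/2228 = 80.5% → Program B
Program B wins overall and in every risk group — no reversal.

Yes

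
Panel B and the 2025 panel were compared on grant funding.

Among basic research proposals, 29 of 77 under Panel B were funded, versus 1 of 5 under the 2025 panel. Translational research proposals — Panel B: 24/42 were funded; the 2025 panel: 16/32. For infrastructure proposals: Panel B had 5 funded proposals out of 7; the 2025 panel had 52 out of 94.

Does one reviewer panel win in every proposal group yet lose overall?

Yes

Basic research: Panel B 29/77 = 37.7%, the 2025 panel 1/5 = 20.0% → Panel B
Translational research: Panel B 24/42 = 57.1%, the 2025 panel 16/32 = 50.0% → Panel B
Infrastructure: Panel B 5/7 = 71.4%, the 2025 panel 52/94 = 55.3% → Panel B
Overall: Panel B 58/126 = 46.0%, the 2025 panel 69/131 = 52.7% → the 2025 panel
Panel B wins each proposal group but the 2025 panel wins overall — the comparison reverses. Panel B's proposals skew toward basic research, which has a lower base rate.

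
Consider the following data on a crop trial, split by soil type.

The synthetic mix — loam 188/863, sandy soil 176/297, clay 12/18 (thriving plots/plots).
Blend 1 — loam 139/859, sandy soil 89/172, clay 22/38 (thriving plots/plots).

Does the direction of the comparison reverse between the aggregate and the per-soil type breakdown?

Loam: the synthetic mix 188/863 = 21.8%, Blend 1 139/859 = 16.2% → the synthetic mix
Sandy soil: the synthetic mix 176/297 = 59.3%, Blend 1 89/172 = 51.7% → the synthetic mix
Clay: the synthetic mix 12/18 = 66.7%, Blend 1 22/38 = 57.9% → the synthetic mix
Overall: the synthetic mix 376/1178 = 31.9%, Blend 1 250/1069 = 23.4% → the synthetic mix
The synthetic mix wins overall and in every soil group — no reversal.

No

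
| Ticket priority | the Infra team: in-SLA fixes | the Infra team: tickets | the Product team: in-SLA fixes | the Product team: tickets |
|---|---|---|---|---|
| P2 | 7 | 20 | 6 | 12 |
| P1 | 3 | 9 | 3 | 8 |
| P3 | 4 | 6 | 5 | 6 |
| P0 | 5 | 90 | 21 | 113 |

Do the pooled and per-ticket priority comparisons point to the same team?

P2: the Infra team 7/20 = 35.0%, the Product team 6/12 = 50.0% → the Product team
P1: the Infra team 3/9 = 33.3%, the Product team 3/8 = 37.5% → the Product team
P3: the Infra team 4/6 = 66.7%, the Product team 5/6 = 83.3% → the Product team
P0: the Infra team 5/90 = 5.6%, the Product team 21/113 = 18.6% → the Product team
Overall: the Infra team 19/125 = 15.2%, the Product team 35/139 = 25.2% → the Product team
The Product team wins overall and in every ticket group — no reversal.

Yes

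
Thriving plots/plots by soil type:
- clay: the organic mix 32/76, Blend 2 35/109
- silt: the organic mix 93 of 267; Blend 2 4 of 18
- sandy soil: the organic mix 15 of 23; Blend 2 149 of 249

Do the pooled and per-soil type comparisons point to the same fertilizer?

Clay: the organic mix 32/76 = 42.1%, Blend 2 35/109 = 32.1% → the organic mix
Silt: the organic mix 93/267 = 34.8%, Blend 2 4/18 = 22.2% → the organic mix
Sandy soil: the organic mix 15/23 = 65.2%, Blend 2 149/249 = 59.8% → the organic mix
Overall: the organic mix 140/366 = 38.3%, Blend 2 188/376 = 50.0% → Blend 2
The organic mix wins each soil group but Blend 2 wins overall — the comparison reverses. The organic mix's plots skew toward silt, which has a lower base rate.

No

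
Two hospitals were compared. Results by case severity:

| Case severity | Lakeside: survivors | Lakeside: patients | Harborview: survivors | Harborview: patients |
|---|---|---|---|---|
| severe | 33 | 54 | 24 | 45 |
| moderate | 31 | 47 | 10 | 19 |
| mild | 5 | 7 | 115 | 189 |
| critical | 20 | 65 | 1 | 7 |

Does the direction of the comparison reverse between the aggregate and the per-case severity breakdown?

Yes

Severe: Lakeside 33/54 = 61.1%, Harborview 24/45 = 53.3% → Lakeside
Moderate: Lakeside 31/47 = 66.0%, Harborview 10/19 = 52.6% → Lakeside
Mild: Lakeside 5/7 = 71.4%, Harborview 115/189 = 60.8% → Lakeside
Critical: Lakeside 20/65 = 30.8%, Harborview 1/7 = 14.3% → Lakeside
Overall: Lakeside 89/173 = 51.4%, Harborview 150/260 = 57.7% → Harborview
Lakeside wins each case group but Harborview wins overall — the comparison reverses. Lakeside's patients skew toward critical, which has a lower base rate.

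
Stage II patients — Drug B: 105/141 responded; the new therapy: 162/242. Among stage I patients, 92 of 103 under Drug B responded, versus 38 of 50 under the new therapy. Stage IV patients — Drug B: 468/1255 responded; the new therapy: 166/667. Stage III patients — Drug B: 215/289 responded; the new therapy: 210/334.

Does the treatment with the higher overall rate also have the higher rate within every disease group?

Yes

Stage II: Drug B 105/141 = 74.5%, the new therapy 162/242 = 66.9% → Drug B
Stage I: Drug B 92/103 = 89.3%, the new therapy 38/50 = 76.0% → Drug B
Stage IV: Drug B 468/1255 = 37.3%, the new therapy 166/667 = 24.9% → Drug B
Stage III: Drug B 215/289 = 74.4%, the new therapy 210/334 = 62.9% → Drug B
Overall: Drug B 880/1788 = 49.2%, the new therapy 576/1293 = 44.5% → Drug B
Drug B wins overall and in every disease group — no reversal.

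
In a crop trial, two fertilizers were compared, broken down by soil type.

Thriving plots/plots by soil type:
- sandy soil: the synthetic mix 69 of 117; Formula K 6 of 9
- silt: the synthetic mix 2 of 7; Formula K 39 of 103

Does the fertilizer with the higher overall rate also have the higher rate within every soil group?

No

Sandy soil: the synthetic mix 69/117 = 59.0%, Formula K 6/9 = 66.7% → Formula K
Silt: the synthetic mix 2/7 = 28.6%, Formula K 39/103 = 37.9% → Formula K
Overall: the synthetic mix 71/124 = 57.3%, Formula K 45/112 = 40.2% → the synthetic mix
Formula K wins each soil group but the synthetic mix wins overall — the comparison reverses. Formula K's plots skew toward silt, which has a lower base rate.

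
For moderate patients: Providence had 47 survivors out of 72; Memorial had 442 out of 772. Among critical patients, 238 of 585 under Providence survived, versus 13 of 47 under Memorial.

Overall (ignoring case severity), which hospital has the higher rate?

Moderate: Providence 47/72 = 65.3%, Memorial 442/772 = 57.3% → Providence
Critical: Providence 238/585 = 40.7%, Memorial 13/47 = 27.7% → Providence
Overall: Providence 285/657 = 43.4%, Memorial 455/819 = 55.6% → Memorial
(Providence wins every case group but Memorial wins overall — Providence's patients skew toward the low-rate critical group.)

Memorial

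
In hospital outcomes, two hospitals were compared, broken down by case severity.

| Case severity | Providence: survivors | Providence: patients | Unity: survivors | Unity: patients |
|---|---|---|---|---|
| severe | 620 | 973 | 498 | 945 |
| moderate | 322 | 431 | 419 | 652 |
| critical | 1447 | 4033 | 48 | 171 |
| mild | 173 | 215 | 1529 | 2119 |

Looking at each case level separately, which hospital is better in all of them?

Severe: Providence 620/973 = 63.7%, Unity 498/945 = 52.7% → Providence
Moderate: Providence 322/431 = 74.7%, Unity 419/652 = 64.3% → Providence
Critical: Providence 1447/4033 = 35.9%, Unity 48/171 = 28.1% → Providence
Mild: Providence 173/215 = 80.5%, Unity 1529/2119 = 72.2% → Providence
Providence has the higher rate in all 4 groups.

Providence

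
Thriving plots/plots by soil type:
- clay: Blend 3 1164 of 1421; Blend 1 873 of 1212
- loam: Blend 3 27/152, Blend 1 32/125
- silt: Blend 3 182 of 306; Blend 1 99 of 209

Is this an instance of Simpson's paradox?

Clay: Blend 3 1164/1421 = 81.9%, Blend 1 873/1212 = 72.0% → Blend 3
Loam: Blend 3 27/152 = 17.8%, Blend 1 32/125 = 25.6% → Blend 1
Silt: Blend 3 182/306 = 59.5%, Blend 1 99/209 = 47.4% → Blend 3
Overall: Blend 3 1373/1879 = 73.1%, Blend 1 1004/1546 = 64.9% → Blend 3
Neither sweeps: Blend 3 wins 2 of 3 groups, Blend 1 wins 1. Blend 3 wins overall but not every group — no Simpson reversal.

No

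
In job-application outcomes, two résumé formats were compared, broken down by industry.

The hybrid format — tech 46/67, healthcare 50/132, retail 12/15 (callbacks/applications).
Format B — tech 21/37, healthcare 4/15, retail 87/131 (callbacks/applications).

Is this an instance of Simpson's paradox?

Tech: the hybrid format 46/67 = 68.7%, Format B 21/37 = 56.8% → the hybrid format
Healthcare: the hybrid format 50/132 = 37.9%, Format B 4/15 = 26.7% → the hybrid format
Retail: the hybrid format 12/15 = 80.0%, Format B 87/131 = 66.4% → the hybrid format
Overall: the hybrid format 108/214 = 50.5%, Format B 112/183 = 61.2% → Format B
The hybrid format wins each industry group but Format B wins overall — the comparison reverses. The hybrid format's applications skew toward healthcare, which has a lower base rate.

Yes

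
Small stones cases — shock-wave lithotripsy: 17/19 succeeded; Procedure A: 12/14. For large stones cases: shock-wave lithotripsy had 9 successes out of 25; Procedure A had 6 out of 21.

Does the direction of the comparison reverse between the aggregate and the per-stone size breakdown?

No

Small stones: shock-wave lithotripsy 17/19 = 89.5%, Procedure A 12/14 = 85.7% → shock-wave lithotripsy
Large stones: shock-wave lithotripsy 9/25 = 36.0%, Procedure A 6/21 = 28.6% → shock-wave lithotripsy
Overall: shock-wave lithotripsy 26/44 = 59.1%, Procedure A 18/35 = 51.4% → shock-wave lithotripsy
Shock-wave lithotripsy wins overall and in every stone group — no reversal.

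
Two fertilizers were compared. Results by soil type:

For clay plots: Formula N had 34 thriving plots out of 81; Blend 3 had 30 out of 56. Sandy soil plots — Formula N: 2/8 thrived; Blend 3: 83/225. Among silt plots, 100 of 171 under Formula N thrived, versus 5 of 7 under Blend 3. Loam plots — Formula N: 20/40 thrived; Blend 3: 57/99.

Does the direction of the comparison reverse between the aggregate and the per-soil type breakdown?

Clay: Formula N 34/81 = 42.0%, Blend 3 30/56 = 53.6% → Blend 3
Sandy soil: Formula N 2/8 = 25.0%, Blend 3 83/225 = 36.9% → Blend 3
Silt: Formula N 100/171 = 58.5%, Blend 3 5/7 = 71.4% → Blend 3
Loam: Formula N 20/40 = 50.0%, Blend 3 57/99 = 57.6% → Blend 3
Overall: Formula N 156/300 = 52.0%, Blend 3 175/387 = 45.2% → Formula N
Blend 3 wins each soil group but Formula N wins overall — the comparison reverses. Blend 3's plots skew toward sandy soil, which has a lower base rate.

Yes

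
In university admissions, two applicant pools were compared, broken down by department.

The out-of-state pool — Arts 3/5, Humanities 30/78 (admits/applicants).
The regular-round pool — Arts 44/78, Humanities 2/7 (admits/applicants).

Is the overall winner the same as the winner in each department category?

Arts: the out-of-state pool 3/5 = 60.0%, the regular-round pool 44/78 = 56.4% → the out-of-state pool
Humanities: the out-of-state pool 30/78 = 38.5%, the regular-round pool 2/7 = 28.6% → the out-of-state pool
Overall: the out-of-state pool 33/83 = 39.8%, the regular-round pool 46/85 = 54.1% → the regular-round pool
The out-of-state pool wins each department group but the regular-round pool wins overall — the comparison reverses. The out-of-state pool's applicants skew toward Humanities, which has a lower base rate.

No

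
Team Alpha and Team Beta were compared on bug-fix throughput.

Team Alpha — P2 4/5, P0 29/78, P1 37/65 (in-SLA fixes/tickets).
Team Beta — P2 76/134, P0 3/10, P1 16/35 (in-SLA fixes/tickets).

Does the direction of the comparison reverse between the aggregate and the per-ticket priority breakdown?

Yes

P2: Team Alpha 4/5 = 80.0%, Team Beta 76/134 = 56.7% → Team Alpha
P0: Team Alpha 29/78 = 37.2%, Team Beta 3/10 = 30.0% → Team Alpha
P1: Team Alpha 37/65 = 56.9%, Team Beta 16/35 = 45.7% → Team Alpha
Overall: Team Alpha 70/148 = 47.3%, Team Beta 95/179 = 53.1% → Team Beta
Team Alpha wins each ticket group but Team Beta wins overall — the comparison reverses. Team Alpha's tickets skew toward P0, which has a lower base rate.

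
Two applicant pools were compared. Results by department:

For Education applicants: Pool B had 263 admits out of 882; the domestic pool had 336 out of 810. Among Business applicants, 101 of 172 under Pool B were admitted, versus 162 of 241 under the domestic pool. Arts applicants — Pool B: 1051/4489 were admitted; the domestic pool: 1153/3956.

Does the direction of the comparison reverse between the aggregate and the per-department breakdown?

Education: Pool B 263/882 = 29.8%, the domestic pool 336/810 = 41.5% → the domestic pool
Business: Pool B 101/172 = 58.7%, the domestic pool 162/241 = 67.2% → the domestic pool
Arts: Pool B 1051/4489 = 23.4%, the domestic pool 1153/3956 = 29.1% → the domestic pool
Overall: Pool B 1415/5543 = 25.5%, the domestic pool 1651/5007 = 33.0% → the domestic pool
The domestic pool wins overall and in every department group — no reversal.

No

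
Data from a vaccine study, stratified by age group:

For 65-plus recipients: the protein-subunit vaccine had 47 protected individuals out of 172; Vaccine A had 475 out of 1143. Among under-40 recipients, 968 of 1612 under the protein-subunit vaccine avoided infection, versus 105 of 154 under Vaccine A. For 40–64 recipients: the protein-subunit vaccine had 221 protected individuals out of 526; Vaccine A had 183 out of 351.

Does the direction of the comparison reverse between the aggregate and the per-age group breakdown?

Yes

65-plus: the protein-subunit vaccine 47/172 = 27.3%, Vaccine A 475/1143 = 41.6% → Vaccine A
Under-40: the protein-subunit vaccine 968/1612 = 60.0%, Vaccine A 105/154 = 68.2% → Vaccine A
40–64: the protein-subunit vaccine 221/526 = 42.0%, Vaccine A 183/351 = 52.1% → Vaccine A
Overall: the protein-subunit vaccine 1236/2310 = 53.5%, Vaccine A 763/1648 = 46.3% → the protein-subunit vaccine
Vaccine A wins each age group but the protein-subunit vaccine wins overall — the comparison reverses. Vaccine A's recipients skew toward 65-plus, which has a lower base rate.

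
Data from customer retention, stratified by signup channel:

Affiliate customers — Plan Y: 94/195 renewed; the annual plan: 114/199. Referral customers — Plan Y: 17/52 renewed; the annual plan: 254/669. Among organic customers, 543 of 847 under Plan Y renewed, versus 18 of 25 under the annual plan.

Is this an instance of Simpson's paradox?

Affiliate: Plan Y 94/195 = 48.2%, the annual plan 114/199 = 57.3% → the annual plan
Referral: Plan Y 17/52 = 32.7%, the annual plan 254/669 = 38.0% → the annual plan
Organic: Plan Y 543/847 = 64.1%, the annual plan 18/25 = 72.0% → the annual plan
Overall: Plan Y 654/1094 = 59.8%, the annual plan 386/893 = 43.2% → Plan Y
The annual plan wins each signup group but Plan Y wins overall — the comparison reverses. The annual plan's customers skew toward referral, which has a lower base rate.

Yes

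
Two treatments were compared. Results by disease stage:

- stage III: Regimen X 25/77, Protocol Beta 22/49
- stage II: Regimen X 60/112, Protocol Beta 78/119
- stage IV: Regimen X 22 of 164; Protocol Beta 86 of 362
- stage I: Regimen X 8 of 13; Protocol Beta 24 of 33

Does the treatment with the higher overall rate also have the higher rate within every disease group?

Stage III: Regimen X 25/77 = 32.5%, Protocol Beta 22/49 = 44.9% → Protocol Beta
Stage II: Regimen X 60/112 = 53.6%, Protocol Beta 78/119 = 65.5% → Protocol Beta
Stage IV: Regimen X 22/164 = 13.4%, Protocol Beta 86/362 = 23.8% → Protocol Beta
Stage I: Regimen X 8/13 = 61.5%, Protocol Beta 24/33 = 72.7% → Protocol Beta
Overall: Regimen X 115/366 = 31.4%, Protocol Beta 210/563 = 37.3% → Protocol Beta
Protocol Beta wins overall and in every disease group — no reversal.

Yes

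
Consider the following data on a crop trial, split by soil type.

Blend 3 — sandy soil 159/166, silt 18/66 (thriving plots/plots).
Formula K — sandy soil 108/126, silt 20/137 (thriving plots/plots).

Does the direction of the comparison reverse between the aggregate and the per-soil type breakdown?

No

Sandy soil: Blend 3 159/166 = 95.8%, Formula K 108/126 = 85.7% → Blend 3
Silt: Blend 3 18/66 = 27.3%, Formula K 20/137 = 14.6% → Blend 3
Overall: Blend 3 177/232 = 76.3%, Formula K 128/263 = 48.7% → Blend 3
Blend 3 wins overall and in every soil group — no reversal.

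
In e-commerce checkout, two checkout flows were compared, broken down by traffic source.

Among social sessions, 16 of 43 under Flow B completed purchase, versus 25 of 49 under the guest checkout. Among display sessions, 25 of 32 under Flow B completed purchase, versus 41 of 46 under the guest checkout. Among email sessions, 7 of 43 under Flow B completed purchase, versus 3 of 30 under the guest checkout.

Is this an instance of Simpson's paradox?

Social: Flow B 16/43 = 37.2%, the guest checkout 25/49 = 51.0% → the guest checkout
Display: Flow B 25/32 = 78.1%, the guest checkout 41/46 = 89.1% → the guest checkout
Email: Flow B 7/43 = 16.3%, the guest checkout 3/30 = 10.0% → Flow B
Overall: Flow B 48/118 = 40.7%, the guest checkout 69/125 = 55.2% → the guest checkout
Neither sweeps: Flow B wins 1 of 3 groups, the guest checkout wins 2. The guest checkout wins overall but not every group — no Simpson reversal.

No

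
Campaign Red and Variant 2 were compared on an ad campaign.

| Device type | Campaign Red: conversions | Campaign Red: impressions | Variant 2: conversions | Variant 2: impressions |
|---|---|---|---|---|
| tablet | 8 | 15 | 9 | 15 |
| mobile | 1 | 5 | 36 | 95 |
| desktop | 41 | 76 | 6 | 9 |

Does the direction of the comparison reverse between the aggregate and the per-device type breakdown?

Yes

Tablet: Campaign Red 8/15 = 53.3%, Variant 2 9/15 = 60.0% → Variant 2
Mobile: Campaign Red 1/5 = 20.0%, Variant 2 36/95 = 37.9% → Variant 2
Desktop: Campaign Red 41/76 = 53.9%, Variant 2 6/9 = 66.7% → Variant 2
Overall: Campaign Red 50/96 = 52.1%, Variant 2 51/119 = 42.9% → Campaign Red
Variant 2 wins each device group but Campaign Red wins overall — the comparison reverses. Variant 2's impressions skew toward mobile, which has a lower base rate.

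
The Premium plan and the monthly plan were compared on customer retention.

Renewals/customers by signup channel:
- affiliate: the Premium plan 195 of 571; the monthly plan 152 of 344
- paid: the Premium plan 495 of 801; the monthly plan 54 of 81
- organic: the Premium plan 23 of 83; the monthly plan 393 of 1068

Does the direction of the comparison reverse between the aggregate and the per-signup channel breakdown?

Yes

Affiliate: the Premium plan 195/571 = 34.2%, the monthly plan 152/344 = 44.2% → the monthly plan
Paid: the Premium plan 495/801 = 61.8%, the monthly plan 54/81 = 66.7% → the monthly plan
Organic: the Premium plan 23/83 = 27.7%, the monthly plan 393/1068 = 36.8% → the monthly plan
Overall: the Premium plan 713/1455 = 49.0%, the monthly plan 599/1493 = 40.1% → the Premium plan
The monthly plan wins each signup group but the Premium plan wins overall — the comparison reverses. The monthly plan's customers skew toward organic, which has a lower base rate.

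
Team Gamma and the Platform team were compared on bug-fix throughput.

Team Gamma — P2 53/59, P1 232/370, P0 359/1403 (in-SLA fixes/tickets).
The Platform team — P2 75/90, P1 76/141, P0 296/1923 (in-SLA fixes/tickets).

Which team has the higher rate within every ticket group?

P2: Team Gamma 53/59 = 89.8%, the Platform team 75/90 = 83.3% → Team Gamma
P1: Team Gamma 232/370 = 62.7%, the Platform team 76/141 = 53.9% → Team Gamma
P0: Team Gamma 359/1403 = 25.6%, the Platform team 296/1923 = 15.4% → Team Gamma
Team Gamma has the higher rate in all 3 groups.

Team Gamma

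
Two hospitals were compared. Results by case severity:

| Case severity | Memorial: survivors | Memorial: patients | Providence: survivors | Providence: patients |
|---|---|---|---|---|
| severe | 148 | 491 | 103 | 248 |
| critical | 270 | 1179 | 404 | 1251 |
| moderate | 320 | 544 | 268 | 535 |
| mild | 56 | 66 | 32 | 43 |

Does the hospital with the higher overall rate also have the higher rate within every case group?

Severe: Memorial 148/491 = 30.1%, Providence 103/248 = 41.5% → Providence
Critical: Memorial 270/1179 = 22.9%, Providence 404/1251 = 32.3% → Providence
Moderate: Memorial 320/544 = 58.8%, Providence 268/535 = 50.1% → Memorial
Mild: Memorial 56/66 = 84.8%, Providence 32/43 = 74.4% → Memorial
Overall: Memorial 794/2280 = 34.8%, Providence 807/2077 = 38.9% → Providence
Neither sweeps: Memorial wins 2 of 4 groups, Providence wins 2. Providence wins overall but not every group — no Simpson reversal.

No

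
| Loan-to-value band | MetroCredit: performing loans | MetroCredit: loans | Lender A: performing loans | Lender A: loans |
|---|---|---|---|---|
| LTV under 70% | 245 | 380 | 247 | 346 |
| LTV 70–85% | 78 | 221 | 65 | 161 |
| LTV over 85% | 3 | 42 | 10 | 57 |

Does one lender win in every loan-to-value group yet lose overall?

No

LTV under 70%: MetroCredit 245/380 = 64.5%, Lender A 247/346 = 71.4% → Lender A
LTV 70–85%: MetroCredit 78/221 = 35.3%, Lender A 65/161 = 40.4% → Lender A
LTV over 85%: MetroCredit 3/42 = 7.1%, Lender A 10/57 = 17.5% → Lender A
Overall: MetroCredit 326/643 = 50.7%, Lender A 322/564 = 57.1% → Lender A
Lender A wins overall and in every loan-to-value group — no reversal.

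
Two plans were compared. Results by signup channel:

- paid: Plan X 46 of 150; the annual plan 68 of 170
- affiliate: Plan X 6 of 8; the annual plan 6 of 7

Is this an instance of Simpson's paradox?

Paid: Plan X 46/150 = 30.7%, the annual plan 68/170 = 40.0% → the annual plan
Affiliate: Plan X 6/8 = 75.0%, the annual plan 6/7 = 85.7% → the annual plan
Overall: Plan X 52/158 = 32.9%, the annual plan 74/177 = 41.8% → the annual plan
The annual plan wins overall and in every signup group — no reversal.

No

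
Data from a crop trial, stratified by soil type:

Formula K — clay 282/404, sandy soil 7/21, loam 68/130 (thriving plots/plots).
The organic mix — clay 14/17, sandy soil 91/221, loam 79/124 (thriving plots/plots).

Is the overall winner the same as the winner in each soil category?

No

Clay: Formula K 282/404 = 69.8%, the organic mix 14/17 = 82.4% → the organic mix
Sandy soil: Formula K 7/21 = 33.3%, the organic mix 91/221 = 41.2% → the organic mix
Loam: Formula K 68/130 = 52.3%, the organic mix 79/124 = 63.7% → the organic mix
Overall: Formula K 357/555 = 64.3%, the organic mix 184/362 = 50.8% → Formula K
The organic mix wins each soil group but Formula K wins overall — the comparison reverses. The organic mix's plots skew toward sandy soil, which has a lower base rate.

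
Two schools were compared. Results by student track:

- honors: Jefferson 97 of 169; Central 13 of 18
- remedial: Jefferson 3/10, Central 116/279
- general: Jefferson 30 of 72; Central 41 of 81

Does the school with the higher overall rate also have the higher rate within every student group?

No

Honors: Jefferson 97/169 = 57.4%, Central 13/18 = 72.2% → Central
Remedial: Jefferson 3/10 = 30.0%, Central 116/279 = 41.6% → Central
General: Jefferson 30/72 = 41.7%, Central 41/81 = 50.6% → Central
Overall: Jefferson 130/251 = 51.8%, Central 170/378 = 45.0% → Jefferson
Central wins each student group but Jefferson wins overall — the comparison reverses. Central's students skew toward remedial, which has a lower base rate.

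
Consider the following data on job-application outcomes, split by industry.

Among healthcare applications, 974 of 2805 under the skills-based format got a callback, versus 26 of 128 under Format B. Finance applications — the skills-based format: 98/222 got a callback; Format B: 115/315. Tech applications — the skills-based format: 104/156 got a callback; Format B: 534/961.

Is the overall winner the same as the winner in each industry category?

Healthcare: the skills-based format 974/2805 = 34.7%, Format B 26/128 = 20.3% → the skills-based format
Finance: the skills-based format 98/222 = 44.1%, Format B 115/315 = 36.5% → the skills-based format
Tech: the skills-based format 104/156 = 66.7%, Format B 534/961 = 55.6% → the skills-based format
Overall: the skills-based format 1176/3183 = 36.9%, Format B 675/1404 = 48.1% → Format B
The skills-based format wins each industry group but Format B wins overall — the comparison reverses. The skills-based format's applications skew toward healthcare, which has a lower base rate.

No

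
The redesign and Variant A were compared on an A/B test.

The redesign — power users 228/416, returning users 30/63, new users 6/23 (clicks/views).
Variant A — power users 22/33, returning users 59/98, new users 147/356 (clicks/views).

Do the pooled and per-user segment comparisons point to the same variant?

No

Power users: the redesign 228/416 = 54.8%, Variant A 22/33 = 66.7% → Variant A
Returning users: the redesign 30/63 = 47.6%, Variant A 59/98 = 60.2% → Variant A
New users: the redesign 6/23 = 26.1%, Variant A 147/356 = 41.3% → Variant A
Overall: the redesign 264/502 = 52.6%, Variant A 228/487 = 46.8% → the redesign
Variant A wins each user group but the redesign wins overall — the comparison reverses. Variant A's views skew toward new users, which has a lower base rate.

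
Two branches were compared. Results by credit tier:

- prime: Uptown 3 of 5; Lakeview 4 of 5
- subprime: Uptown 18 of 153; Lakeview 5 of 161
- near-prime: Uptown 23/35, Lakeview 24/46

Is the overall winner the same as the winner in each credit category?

Prime: Uptown 3/5 = 60.0%, Lakeview 4/5 = 80.0% → Lakeview
Subprime: Uptown 18/153 = 11.8%, Lakeview 5/161 = 3.1% → Uptown
Near-prime: Uptown 23/35 = 65.7%, Lakeview 24/46 = 52.2% → Uptown
Overall: Uptown 44/193 = 22.8%, Lakeview 33/212 = 15.6% → Uptown
Neither sweeps: Uptown wins 2 of 3 groups, Lakeview wins 1. Uptown wins overall but not every group — no Simpson reversal.

No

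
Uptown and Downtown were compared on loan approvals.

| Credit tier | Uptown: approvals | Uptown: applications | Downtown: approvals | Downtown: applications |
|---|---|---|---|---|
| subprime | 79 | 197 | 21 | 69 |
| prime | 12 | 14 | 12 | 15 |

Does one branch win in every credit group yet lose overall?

Subprime: Uptown 79/197 = 40.1%, Downtown 21/69 = 30.4% → Uptown
Prime: Uptown 12/14 = 85.7%, Downtown 12/15 = 80.0% → Uptown
Overall: Uptown 91/211 = 43.1%, Downtown 33/84 = 39.3% → Uptown
Uptown wins overall and in every credit group — no reversal.

No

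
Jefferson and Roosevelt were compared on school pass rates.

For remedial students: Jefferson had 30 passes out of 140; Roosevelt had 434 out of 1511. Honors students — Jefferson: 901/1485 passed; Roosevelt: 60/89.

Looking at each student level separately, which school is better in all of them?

Roosevelt

Remedial: Jefferson 30/140 = 21.4%, Roosevelt 434/1511 = 28.7% → Roosevelt
Honors: Jefferson 901/1485 = 60.7%, Roosevelt 60/89 = 67.4% → Roosevelt
Roosevelt has the higher rate in both groups.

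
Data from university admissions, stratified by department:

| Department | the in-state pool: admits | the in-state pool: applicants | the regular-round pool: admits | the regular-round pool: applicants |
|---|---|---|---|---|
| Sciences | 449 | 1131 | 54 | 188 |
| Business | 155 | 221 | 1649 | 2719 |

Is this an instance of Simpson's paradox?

Sciences: the in-state pool 449/1131 = 39.7%, the regular-round pool 54/188 = 28.7% → the in-state pool
Business: the in-state pool 155/221 = 70.1%, the regular-round pool 1649/2719 = 60.6% → the in-state pool
Overall: the in-state pool 604/1352 = 44.7%, the regular-round pool 1703/2907 = 58.6% → the regular-round pool
The in-state pool wins each department group but the regular-round pool wins overall — the comparison reverses. The in-state pool's applicants skew toward Sciences, which has a lower base rate.

Yes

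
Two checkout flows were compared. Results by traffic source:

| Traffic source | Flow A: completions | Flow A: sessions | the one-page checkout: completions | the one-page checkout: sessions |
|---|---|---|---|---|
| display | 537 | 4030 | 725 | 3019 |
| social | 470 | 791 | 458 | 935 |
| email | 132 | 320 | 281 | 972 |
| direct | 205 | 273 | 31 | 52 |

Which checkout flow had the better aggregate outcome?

the one-page checkout

Display: Flow A 537/4030 = 13.3%, the one-page checkout 725/3019 = 24.0% → the one-page checkout
Social: Flow A 470/791 = 59.4%, the one-page checkout 458/935 = 49.0% → Flow A
Email: Flow A 132/320 = 41.2%, the one-page checkout 281/972 = 28.9% → Flow A
Direct: Flow A 205/273 = 75.1%, the one-page checkout 31/52 = 59.6% → Flow A
Overall: Flow A 1344/5414 = 24.8%, the one-page checkout 1495/4978 = 30.0% → the one-page checkout
(Neither sweeps every traffic group, but the one-page checkout has the higher pooled rate.)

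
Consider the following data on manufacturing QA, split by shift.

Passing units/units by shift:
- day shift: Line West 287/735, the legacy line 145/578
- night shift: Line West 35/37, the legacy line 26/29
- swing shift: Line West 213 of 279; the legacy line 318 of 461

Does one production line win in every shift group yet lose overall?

Day shift: Line West 287/735 = 39.0%, the legacy line 145/578 = 25.1% → Line West
Night shift: Line West 35/37 = 94.6%, the legacy line 26/29 = 89.7% → Line West
Swing shift: Line West 213/279 = 76.3%, the legacy line 318/461 = 69.0% → Line West
Overall: Line West 535/1051 = 50.9%, the legacy line 489/1068 = 45.8% → Line West
Line West wins overall and in every shift group — no reversal.

No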